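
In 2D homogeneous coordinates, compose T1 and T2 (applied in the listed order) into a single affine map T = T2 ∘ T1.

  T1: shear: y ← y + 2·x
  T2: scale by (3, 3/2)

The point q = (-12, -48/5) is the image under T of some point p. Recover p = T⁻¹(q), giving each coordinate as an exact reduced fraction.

p = (-4, 8/5)

T1 = [1 0 0; 2 1 0; 0 0 1]
T2·T1 = [3 0 0; 3 3/2 0; 0 0 1]
det M = 9/2; M⁻¹ = [1/3 0 0; -2/3 2/3 0; 0 0 1]
M⁻¹ · (-12, -48/5)ᵀ = (-4, 8/5)ᵀ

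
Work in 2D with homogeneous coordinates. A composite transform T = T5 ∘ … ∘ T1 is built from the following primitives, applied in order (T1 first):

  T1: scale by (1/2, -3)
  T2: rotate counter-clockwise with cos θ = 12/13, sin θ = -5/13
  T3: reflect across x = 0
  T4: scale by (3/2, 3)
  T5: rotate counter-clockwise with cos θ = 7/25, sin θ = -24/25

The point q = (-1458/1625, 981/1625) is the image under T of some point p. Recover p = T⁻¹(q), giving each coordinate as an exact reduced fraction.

T1 = [1/2 0 0; 0 -3 0; 0 0 1]
T2·T1 = [6/13 -15/13 0; -5/26 -36/13 0; 0 0 1]
T3·…·T1 = [-6/13 15/13 0; -5/26 -36/13 0; 0 0 1]
T4·…·T1 = [-9/13 45/26 0; -15/26 -108/13 0; 0 0 1]
T5·…·T1 = [-243/325 -4869/650 0; 327/650 -1296/325 0; 0 0 1]
det M = 27/4; M⁻¹ = [-192/325 1082/975 0; -218/2925 -36/325 0; 0 0 1]
M⁻¹ · (-1458/1625, 981/1625)ᵀ = (6/5, 0)ᵀ

p = (6/5, 0)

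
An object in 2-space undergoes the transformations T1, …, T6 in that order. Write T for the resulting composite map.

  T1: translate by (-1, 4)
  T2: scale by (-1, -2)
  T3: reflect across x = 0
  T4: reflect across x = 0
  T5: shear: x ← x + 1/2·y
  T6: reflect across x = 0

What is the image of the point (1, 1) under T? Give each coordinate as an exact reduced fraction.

T(p) = (5, -10)

T1 translate by (-1, 4): (1, 1) → (0, 5)
T2 scale by (-1, -2): (0, 5) → (0, -10)
T3 reflect across x = 0: (0, -10) → (0, -10)
T4 reflect across x = 0: (0, -10) → (0, -10)
T5 shear: x ← x + 1/2·y: (0, -10) → (-5, -10)
T6 reflect across x = 0: (-5, -10) → (5, -10)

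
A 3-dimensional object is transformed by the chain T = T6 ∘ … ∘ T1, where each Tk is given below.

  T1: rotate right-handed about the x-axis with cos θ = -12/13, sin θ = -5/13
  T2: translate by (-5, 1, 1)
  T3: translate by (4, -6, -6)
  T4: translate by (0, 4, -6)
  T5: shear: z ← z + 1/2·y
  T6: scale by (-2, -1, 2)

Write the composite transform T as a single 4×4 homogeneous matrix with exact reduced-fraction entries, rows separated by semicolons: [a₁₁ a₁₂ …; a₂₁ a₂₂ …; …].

T1 = [1 0 0 0; 0 -12/13 5/13 0; 0 -5/13 -12/13 0; 0 0 0 1]
T2·T1 = [1 0 0 -5; 0 -12/13 5/13 1; 0 -5/13 -12/13 1; 0 0 0 1]
T3·…·T1 = [1 0 0 -1; 0 -12/13 5/13 -5; 0 -5/13 -12/13 -5; 0 0 0 1]
T4·…·T1 = [1 0 0 -1; 0 -12/13 5/13 -1; 0 -5/13 -12/13 -11; 0 0 0 1]
T5·…·T1 = [1 0 0 -1; 0 -12/13 5/13 -1; 0 -11/13 -19/26 -23/2; 0 0 0 1]
T6·…·T1 = [-2 0 0 2; 0 12/13 -5/13 1; 0 -22/13 -19/13 -23; 0 0 0 1]

T = [-2 0 0 2; 0 12/13 -5/13 1; 0 -22/13 -19/13 -23; 0 0 0 1]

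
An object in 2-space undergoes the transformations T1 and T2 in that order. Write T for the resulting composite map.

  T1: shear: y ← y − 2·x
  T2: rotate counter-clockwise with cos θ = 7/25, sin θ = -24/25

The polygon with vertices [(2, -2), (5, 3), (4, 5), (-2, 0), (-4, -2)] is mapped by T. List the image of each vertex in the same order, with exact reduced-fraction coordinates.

T1 shear: y ← y − 2·x: (2, -2) → (2, -6); (5, 3) → (5, -7); (4, 5) → (4, -3); (-2, 0) → (-2, 4); (-4, -2) → (-4, 6)
T2 rotate counter-clockwise with cos θ = 7/25, sin θ = -24/25: (2, -6) → (-26/5, -18/5); (5, -7) → (-133/25, -169/25); (4, -3) → (-44/25, -117/25); (-2, 4) → (82/25, 76/25); (-4, 6) → (116/25, 138/25)

image vertices: (-26/5, -18/5), (-133/25, -169/25), (-44/25, -117/25), (82/25, 76/25), (116/25, 138/25)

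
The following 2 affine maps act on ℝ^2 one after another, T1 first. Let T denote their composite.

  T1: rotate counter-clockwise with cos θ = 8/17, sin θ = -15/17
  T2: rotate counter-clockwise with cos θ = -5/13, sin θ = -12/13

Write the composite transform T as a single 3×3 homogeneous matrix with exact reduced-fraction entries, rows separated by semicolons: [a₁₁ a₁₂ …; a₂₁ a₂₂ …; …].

T1 = [8/17 15/17 0; -15/17 8/17 0; 0 0 1]
T2·T1 = [-220/221 21/221 0; -21/221 -220/221 0; 0 0 1]

T = [-220/221 21/221 0; -21/221 -220/221 0; 0 0 1]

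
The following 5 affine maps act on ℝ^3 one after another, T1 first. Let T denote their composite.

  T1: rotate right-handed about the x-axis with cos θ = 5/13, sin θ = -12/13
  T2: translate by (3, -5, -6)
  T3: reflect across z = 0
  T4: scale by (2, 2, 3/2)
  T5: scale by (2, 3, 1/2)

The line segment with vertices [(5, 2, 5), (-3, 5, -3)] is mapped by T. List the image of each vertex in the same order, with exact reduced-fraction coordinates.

T1 rotate right-handed about the x-axis with cos θ = 5/13, sin θ = -12/13: (5, 2, 5) → (5, 70/13, 1/13); (-3, 5, -3) → (-3, -11/13, -75/13)
T2 translate by (3, -5, -6): (5, 70/13, 1/13) → (8, 5/13, -77/13); (-3, -11/13, -75/13) → (0, -76/13, -153/13)
T3 reflect across z = 0: (8, 5/13, -77/13) → (8, 5/13, 77/13); (0, -76/13, -153/13) → (0, -76/13, 153/13)
T4 scale by (2, 2, 3/2): (8, 5/13, 77/13) → (16, 10/13, 231/26); (0, -76/13, 153/13) → (0, -152/13, 459/26)
T5 scale by (2, 3, 1/2): (16, 10/13, 231/26) → (32, 30/13, 231/52); (0, -152/13, 459/26) → (0, -456/13, 459/52)

image vertices: (32, 30/13, 231/52), (0, -456/13, 459/52)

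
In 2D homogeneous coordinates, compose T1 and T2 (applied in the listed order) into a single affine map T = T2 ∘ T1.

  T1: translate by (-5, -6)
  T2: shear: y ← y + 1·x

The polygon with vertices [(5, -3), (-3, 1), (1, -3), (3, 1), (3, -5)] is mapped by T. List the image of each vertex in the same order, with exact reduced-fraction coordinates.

T1 translate by (-5, -6): (5, -3) → (0, -9); (-3, 1) → (-8, -5); (1, -3) → (-4, -9); (3, 1) → (-2, -5); (3, -5) → (-2, -11)
T2 shear: y ← y + 1·x: (0, -9) → (0, -9); (-8, -5) → (-8, -13); (-4, -9) → (-4, -13); (-2, -5) → (-2, -7); (-2, -11) → (-2, -13)

image vertices: (0, -9), (-8, -13), (-4, -13), (-2, -7), (-2, -13)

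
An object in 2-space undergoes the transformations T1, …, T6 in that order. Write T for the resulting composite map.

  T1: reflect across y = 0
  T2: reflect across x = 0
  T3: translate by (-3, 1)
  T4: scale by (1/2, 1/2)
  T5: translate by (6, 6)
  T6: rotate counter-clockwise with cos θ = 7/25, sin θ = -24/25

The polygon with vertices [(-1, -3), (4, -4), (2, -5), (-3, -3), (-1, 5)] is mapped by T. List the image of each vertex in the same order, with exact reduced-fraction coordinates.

image vertices: (227/25, -64/25), (443/50, -1/50), (481/50, -21/25), (234/25, -88/25), (131/25, -92/25)

T1 reflect across y = 0: (-1, -3) → (-1, 3); (4, -4) → (4, 4); (2, -5) → (2, 5); (-3, -3) → (-3, 3); (-1, 5) → (-1, -5)
T2 reflect across x = 0: (-1, 3) → (1, 3); (4, 4) → (-4, 4); (2, 5) → (-2, 5); (-3, 3) → (3, 3); (-1, -5) → (1, -5)
T3 translate by (-3, 1): (1, 3) → (-2, 4); (-4, 4) → (-7, 5); (-2, 5) → (-5, 6); (3, 3) → (0, 4); (1, -5) → (-2, -4)
T4 scale by (1/2, 1/2): (-2, 4) → (-1, 2); (-7, 5) → (-7/2, 5/2); (-5, 6) → (-5/2, 3); (0, 4) → (0, 2); (-2, -4) → (-1, -2)
T5 translate by (6, 6): (-1, 2) → (5, 8); (-7/2, 5/2) → (5/2, 17/2); (-5/2, 3) → (7/2, 9); (0, 2) → (6, 8); (-1, -2) → (5, 4)
T6 rotate counter-clockwise with cos θ = 7/25, sin θ = -24/25: (5, 8) → (227/25, -64/25); (5/2, 17/2) → (443/50, -1/50); (7/2, 9) → (481/50, -21/25); (6, 8) → (234/25, -88/25); (5, 4) → (131/25, -92/25)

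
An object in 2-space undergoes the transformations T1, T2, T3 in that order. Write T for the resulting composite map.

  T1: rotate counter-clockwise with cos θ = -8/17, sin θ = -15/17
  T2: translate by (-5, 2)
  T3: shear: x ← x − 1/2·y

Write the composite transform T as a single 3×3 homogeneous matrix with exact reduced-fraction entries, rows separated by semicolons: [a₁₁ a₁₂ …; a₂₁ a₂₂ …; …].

T = [-1/34 19/17 -6; -15/17 -8/17 2; 0 0 1]

T1 = [-8/17 15/17 0; -15/17 -8/17 0; 0 0 1]
T2·T1 = [-8/17 15/17 -5; -15/17 -8/17 2; 0 0 1]
T3·…·T1 = [-1/34 19/17 -6; -15/17 -8/17 2; 0 0 1]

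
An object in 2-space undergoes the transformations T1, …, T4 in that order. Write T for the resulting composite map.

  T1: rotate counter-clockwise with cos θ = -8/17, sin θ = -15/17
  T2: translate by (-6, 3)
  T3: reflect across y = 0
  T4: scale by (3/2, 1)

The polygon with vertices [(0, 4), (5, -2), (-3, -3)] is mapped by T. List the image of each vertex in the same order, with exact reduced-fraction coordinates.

image vertices: (-63/17, -19/17), (-258/17, 8/17), (-369/34, -120/17)

T1 rotate counter-clockwise with cos θ = -8/17, sin θ = -15/17: (0, 4) → (60/17, -32/17); (5, -2) → (-70/17, -59/17); (-3, -3) → (-21/17, 69/17)
T2 translate by (-6, 3): (60/17, -32/17) → (-42/17, 19/17); (-70/17, -59/17) → (-172/17, -8/17); (-21/17, 69/17) → (-123/17, 120/17)
T3 reflect across y = 0: (-42/17, 19/17) → (-42/17, -19/17); (-172/17, -8/17) → (-172/17, 8/17); (-123/17, 120/17) → (-123/17, -120/17)
T4 scale by (3/2, 1): (-42/17, -19/17) → (-63/17, -19/17); (-172/17, 8/17) → (-258/17, 8/17); (-123/17, -120/17) → (-369/34, -120/17)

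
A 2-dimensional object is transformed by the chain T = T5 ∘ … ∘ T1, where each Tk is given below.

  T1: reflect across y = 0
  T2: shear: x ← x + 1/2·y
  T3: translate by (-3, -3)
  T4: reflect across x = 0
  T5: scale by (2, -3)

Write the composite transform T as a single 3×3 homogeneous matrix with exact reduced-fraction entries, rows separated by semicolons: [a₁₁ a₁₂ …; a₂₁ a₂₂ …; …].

T1 = [1 0 0; 0 -1 0; 0 0 1]
T2·T1 = [1 -1/2 0; 0 -1 0; 0 0 1]
T3·…·T1 = [1 -1/2 -3; 0 -1 -3; 0 0 1]
T4·…·T1 = [-1 1/2 3; 0 -1 -3; 0 0 1]
T5·…·T1 = [-2 1 6; 0 3 9; 0 0 1]

T = [-2 1 6; 0 3 9; 0 0 1]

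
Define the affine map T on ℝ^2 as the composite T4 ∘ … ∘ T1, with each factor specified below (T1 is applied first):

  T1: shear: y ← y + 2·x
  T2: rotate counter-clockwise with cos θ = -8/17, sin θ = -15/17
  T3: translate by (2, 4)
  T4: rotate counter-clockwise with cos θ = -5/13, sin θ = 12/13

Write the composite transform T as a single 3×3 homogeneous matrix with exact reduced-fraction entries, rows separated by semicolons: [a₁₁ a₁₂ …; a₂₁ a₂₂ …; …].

T = [262/221 21/221 -58/13; 419/221 220/221 4/13; 0 0 1]

T1 = [1 0 0; 2 1 0; 0 0 1]
T2·T1 = [22/17 15/17 0; -31/17 -8/17 0; 0 0 1]
T3·…·T1 = [22/17 15/17 2; -31/17 -8/17 4; 0 0 1]
T4·…·T1 = [262/221 21/221 -58/13; 419/221 220/221 4/13; 0 0 1]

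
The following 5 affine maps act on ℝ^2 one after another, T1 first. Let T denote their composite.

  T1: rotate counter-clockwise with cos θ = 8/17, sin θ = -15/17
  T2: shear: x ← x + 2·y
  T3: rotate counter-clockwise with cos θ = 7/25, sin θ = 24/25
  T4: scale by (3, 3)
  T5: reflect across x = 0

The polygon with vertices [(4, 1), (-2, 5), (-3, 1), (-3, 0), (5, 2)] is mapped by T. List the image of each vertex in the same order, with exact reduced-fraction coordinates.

image vertices: (-2547/425, -5196/425), (861/425, 15798/425), (1779/425, 8097/425), (1854/425, 5697/425), (-648/85, -939/85)

T1 rotate counter-clockwise with cos θ = 8/17, sin θ = -15/17: (4, 1) → (47/17, -52/17); (-2, 5) → (59/17, 70/17); (-3, 1) → (-9/17, 53/17); (-3, 0) → (-24/17, 45/17); (5, 2) → (70/17, -59/17)
T2 shear: x ← x + 2·y: (47/17, -52/17) → (-57/17, -52/17); (59/17, 70/17) → (199/17, 70/17); (-9/17, 53/17) → (97/17, 53/17); (-24/17, 45/17) → (66/17, 45/17); (70/17, -59/17) → (-48/17, -59/17)
T3 rotate counter-clockwise with cos θ = 7/25, sin θ = 24/25: (-57/17, -52/17) → (849/425, -1732/425); (199/17, 70/17) → (-287/425, 5266/425); (97/17, 53/17) → (-593/425, 2699/425); (66/17, 45/17) → (-618/425, 1899/425); (-48/17, -59/17) → (216/85, -313/85)
T4 scale by (3, 3): (849/425, -1732/425) → (2547/425, -5196/425); (-287/425, 5266/425) → (-861/425, 15798/425); (-593/425, 2699/425) → (-1779/425, 8097/425); (-618/425, 1899/425) → (-1854/425, 5697/425); (216/85, -313/85) → (648/85, -939/85)
T5 reflect across x = 0: (2547/425, -5196/425) → (-2547/425, -5196/425); (-861/425, 15798/425) → (861/425, 15798/425); (-1779/425, 8097/425) → (1779/425, 8097/425); (-1854/425, 5697/425) → (1854/425, 5697/425); (648/85, -939/85) → (-648/85, -939/85)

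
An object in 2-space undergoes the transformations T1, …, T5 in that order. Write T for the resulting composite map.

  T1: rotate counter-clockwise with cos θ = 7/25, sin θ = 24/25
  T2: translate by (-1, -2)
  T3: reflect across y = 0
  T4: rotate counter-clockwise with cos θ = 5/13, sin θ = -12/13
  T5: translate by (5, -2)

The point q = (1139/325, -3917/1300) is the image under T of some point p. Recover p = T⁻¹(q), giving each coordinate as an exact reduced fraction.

p = (4, -1/4)

T1 = [7/25 -24/25 0; 24/25 7/25 0; 0 0 1]
T2·T1 = [7/25 -24/25 -1; 24/25 7/25 -2; 0 0 1]
T3·…·T1 = [7/25 -24/25 -1; -24/25 -7/25 2; 0 0 1]
T4·…·T1 = [-253/325 -204/325 19/13; -204/325 253/325 22/13; 0 0 1]
T5·…·T1 = [-253/325 -204/325 84/13; -204/325 253/325 -4/13; 0 0 1]
det M = -1; M⁻¹ = [-253/325 -204/325 1572/325; -204/325 253/325 1396/325; 0 0 1]
M⁻¹ · (1139/325, -3917/1300)ᵀ = (4, -1/4)ᵀ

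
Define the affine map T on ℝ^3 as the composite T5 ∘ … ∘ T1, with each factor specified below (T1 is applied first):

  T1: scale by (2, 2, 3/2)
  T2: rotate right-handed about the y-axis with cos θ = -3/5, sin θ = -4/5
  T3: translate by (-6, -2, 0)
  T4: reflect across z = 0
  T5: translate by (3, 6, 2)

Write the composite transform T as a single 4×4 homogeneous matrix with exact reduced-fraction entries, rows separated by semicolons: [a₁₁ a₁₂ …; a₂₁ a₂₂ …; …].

T1 = [2 0 0 0; 0 2 0 0; 0 0 3/2 0; 0 0 0 1]
T2·T1 = [-6/5 0 -6/5 0; 0 2 0 0; 8/5 0 -9/10 0; 0 0 0 1]
T3·…·T1 = [-6/5 0 -6/5 -6; 0 2 0 -2; 8/5 0 -9/10 0; 0 0 0 1]
T4·…·T1 = [-6/5 0 -6/5 -6; 0 2 0 -2; -8/5 0 9/10 0; 0 0 0 1]
T5·…·T1 = [-6/5 0 -6/5 -3; 0 2 0 4; -8/5 0 9/10 2; 0 0 0 1]

T = [-6/5 0 -6/5 -3; 0 2 0 4; -8/5 0 9/10 2; 0 0 0 1]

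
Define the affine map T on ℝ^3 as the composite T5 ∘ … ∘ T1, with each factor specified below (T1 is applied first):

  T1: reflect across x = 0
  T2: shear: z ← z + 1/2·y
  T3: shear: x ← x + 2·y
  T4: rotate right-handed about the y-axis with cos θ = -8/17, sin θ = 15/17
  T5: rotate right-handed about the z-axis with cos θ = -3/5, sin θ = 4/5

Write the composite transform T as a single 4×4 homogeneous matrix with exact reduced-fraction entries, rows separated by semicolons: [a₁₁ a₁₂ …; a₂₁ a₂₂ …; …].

T = [-24/85 -1/2 -9/17 0; 32/85 -1 12/17 0; 15/17 -2 -8/17 0; 0 0 0 1]

T1 = [-1 0 0 0; 0 1 0 0; 0 0 1 0; 0 0 0 1]
T2·T1 = [-1 0 0 0; 0 1 0 0; 0 1/2 1 0; 0 0 0 1]
T3·…·T1 = [-1 2 0 0; 0 1 0 0; 0 1/2 1 0; 0 0 0 1]
T4·…·T1 = [8/17 -1/2 15/17 0; 0 1 0 0; 15/17 -2 -8/17 0; 0 0 0 1]
T5·…·T1 = [-24/85 -1/2 -9/17 0; 32/85 -1 12/17 0; 15/17 -2 -8/17 0; 0 0 0 1]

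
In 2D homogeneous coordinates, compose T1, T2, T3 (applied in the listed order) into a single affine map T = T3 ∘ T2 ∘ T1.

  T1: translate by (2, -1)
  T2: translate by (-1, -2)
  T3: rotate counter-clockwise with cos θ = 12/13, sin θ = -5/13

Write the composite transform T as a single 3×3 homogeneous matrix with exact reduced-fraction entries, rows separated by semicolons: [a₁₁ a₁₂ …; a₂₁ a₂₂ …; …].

T = [12/13 5/13 -3/13; -5/13 12/13 -41/13; 0 0 1]

T1 = [1 0 2; 0 1 -1; 0 0 1]
T2·T1 = [1 0 1; 0 1 -3; 0 0 1]
T3·…·T1 = [12/13 5/13 -3/13; -5/13 12/13 -41/13; 0 0 1]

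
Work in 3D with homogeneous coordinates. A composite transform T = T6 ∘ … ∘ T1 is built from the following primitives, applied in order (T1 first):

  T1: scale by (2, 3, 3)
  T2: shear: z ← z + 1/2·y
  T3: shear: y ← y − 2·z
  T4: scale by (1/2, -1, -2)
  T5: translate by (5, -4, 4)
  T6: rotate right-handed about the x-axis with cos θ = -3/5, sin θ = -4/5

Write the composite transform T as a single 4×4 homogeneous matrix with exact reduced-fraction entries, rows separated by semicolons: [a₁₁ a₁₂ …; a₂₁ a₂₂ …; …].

T1 = [2 0 0 0; 0 3 0 0; 0 0 3 0; 0 0 0 1]
T2·T1 = [2 0 0 0; 0 3 0 0; 0 3/2 3 0; 0 0 0 1]
T3·…·T1 = [2 0 0 0; 0 0 -6 0; 0 3/2 3 0; 0 0 0 1]
T4·…·T1 = [1 0 0 0; 0 0 6 0; 0 -3 -6 0; 0 0 0 1]
T5·…·T1 = [1 0 0 5; 0 0 6 -4; 0 -3 -6 4; 0 0 0 1]
T6·…·T1 = [1 0 0 5; 0 -12/5 -42/5 28/5; 0 9/5 -6/5 4/5; 0 0 0 1]

T = [1 0 0 5; 0 -12/5 -42/5 28/5; 0 9/5 -6/5 4/5; 0 0 0 1]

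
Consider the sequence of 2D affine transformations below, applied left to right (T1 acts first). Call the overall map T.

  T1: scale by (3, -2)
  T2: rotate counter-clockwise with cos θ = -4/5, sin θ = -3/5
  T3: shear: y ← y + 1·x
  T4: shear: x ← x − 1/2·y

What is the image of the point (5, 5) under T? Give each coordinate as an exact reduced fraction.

T(p) = (-17/2, -19)

T1 scale by (3, -2): (5, 5) → (15, -10)
T2 rotate counter-clockwise with cos θ = -4/5, sin θ = -3/5: (15, -10) → (-18, -1)
T3 shear: y ← y + 1·x: (-18, -1) → (-18, -19)
T4 shear: x ← x − 1/2·y: (-18, -19) → (-17/2, -19)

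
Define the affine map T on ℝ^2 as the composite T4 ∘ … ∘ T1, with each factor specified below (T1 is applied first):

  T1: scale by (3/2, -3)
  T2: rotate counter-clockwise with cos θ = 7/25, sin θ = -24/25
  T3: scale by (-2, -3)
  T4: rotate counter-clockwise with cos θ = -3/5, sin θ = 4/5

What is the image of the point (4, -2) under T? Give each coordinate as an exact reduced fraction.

T(p) = (-108/125, -2406/125)

T1 scale by (3/2, -3): (4, -2) → (6, 6)
T2 rotate counter-clockwise with cos θ = 7/25, sin θ = -24/25: (6, 6) → (186/25, -102/25)
T3 scale by (-2, -3): (186/25, -102/25) → (-372/25, 306/25)
T4 rotate counter-clockwise with cos θ = -3/5, sin θ = 4/5: (-372/25, 306/25) → (-108/125, -2406/125)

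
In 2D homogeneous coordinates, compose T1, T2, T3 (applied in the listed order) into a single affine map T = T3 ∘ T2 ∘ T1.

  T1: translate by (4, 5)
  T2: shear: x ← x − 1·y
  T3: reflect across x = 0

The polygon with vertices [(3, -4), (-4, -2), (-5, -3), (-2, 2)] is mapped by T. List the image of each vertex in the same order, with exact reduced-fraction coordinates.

T1 translate by (4, 5): (3, -4) → (7, 1); (-4, -2) → (0, 3); (-5, -3) → (-1, 2); (-2, 2) → (2, 7)
T2 shear: x ← x − 1·y: (7, 1) → (6, 1); (0, 3) → (-3, 3); (-1, 2) → (-3, 2); (2, 7) → (-5, 7)
T3 reflect across x = 0: (6, 1) → (-6, 1); (-3, 3) → (3, 3); (-3, 2) → (3, 2); (-5, 7) → (5, 7)

image vertices: (-6, 1), (3, 3), (3, 2), (5, 7)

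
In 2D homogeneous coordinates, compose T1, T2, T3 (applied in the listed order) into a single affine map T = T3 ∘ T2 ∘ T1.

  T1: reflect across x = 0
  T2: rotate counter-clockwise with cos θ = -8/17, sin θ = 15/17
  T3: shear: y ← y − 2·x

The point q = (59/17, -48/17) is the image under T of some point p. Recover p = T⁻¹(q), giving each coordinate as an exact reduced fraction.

T1 = [-1 0 0; 0 1 0; 0 0 1]
T2·T1 = [8/17 -15/17 0; -15/17 -8/17 0; 0 0 1]
T3·…·T1 = [8/17 -15/17 0; -31/17 22/17 0; 0 0 1]
det M = -1; M⁻¹ = [-22/17 -15/17 0; -31/17 -8/17 0; 0 0 1]
M⁻¹ · (59/17, -48/17)ᵀ = (-2, -5)ᵀ

p = (-2, -5)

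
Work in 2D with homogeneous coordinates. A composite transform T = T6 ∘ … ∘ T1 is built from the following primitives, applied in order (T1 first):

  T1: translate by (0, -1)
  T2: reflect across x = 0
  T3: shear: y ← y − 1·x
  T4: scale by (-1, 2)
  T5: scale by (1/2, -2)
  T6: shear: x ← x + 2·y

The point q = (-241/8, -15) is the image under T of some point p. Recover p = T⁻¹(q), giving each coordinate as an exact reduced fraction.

T1 = [1 0 0; 0 1 -1; 0 0 1]
T2·T1 = [-1 0 0; 0 1 -1; 0 0 1]
T3·…·T1 = [-1 0 0; 1 1 -1; 0 0 1]
T4·…·T1 = [1 0 0; 2 2 -2; 0 0 1]
T5·…·T1 = [1/2 0 0; -4 -4 4; 0 0 1]
T6·…·T1 = [-15/2 -8 8; -4 -4 4; 0 0 1]
det M = -2; M⁻¹ = [2 -4 0; -2 15/4 1; 0 0 1]
M⁻¹ · (-241/8, -15)ᵀ = (-1/4, 5)ᵀ

p = (-1/4, 5)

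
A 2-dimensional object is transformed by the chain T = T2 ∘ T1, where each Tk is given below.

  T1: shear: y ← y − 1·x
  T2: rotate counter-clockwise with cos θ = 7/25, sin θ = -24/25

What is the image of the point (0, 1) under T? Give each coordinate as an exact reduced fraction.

T1 shear: y ← y − 1·x: (0, 1) → (0, 1)
T2 rotate counter-clockwise with cos θ = 7/25, sin θ = -24/25: (0, 1) → (24/25, 7/25)

T(p) = (24/25, 7/25)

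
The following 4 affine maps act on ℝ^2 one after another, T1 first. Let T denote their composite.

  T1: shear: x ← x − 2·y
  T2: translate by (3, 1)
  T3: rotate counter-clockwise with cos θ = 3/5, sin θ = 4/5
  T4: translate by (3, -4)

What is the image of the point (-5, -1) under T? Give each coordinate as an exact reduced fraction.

T1 shear: x ← x − 2·y: (-5, -1) → (-3, -1)
T2 translate by (3, 1): (-3, -1) → (0, 0)
T3 rotate counter-clockwise with cos θ = 3/5, sin θ = 4/5: (0, 0) → (0, 0)
T4 translate by (3, -4): (0, 0) → (3, -4)

T(p) = (3, -4)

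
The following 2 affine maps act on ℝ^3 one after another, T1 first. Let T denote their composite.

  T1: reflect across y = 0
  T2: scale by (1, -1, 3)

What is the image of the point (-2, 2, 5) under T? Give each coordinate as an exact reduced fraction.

T1 reflect across y = 0: (-2, 2, 5) → (-2, -2, 5)
T2 scale by (1, -1, 3): (-2, -2, 5) → (-2, 2, 15)

T(p) = (-2, 2, 15)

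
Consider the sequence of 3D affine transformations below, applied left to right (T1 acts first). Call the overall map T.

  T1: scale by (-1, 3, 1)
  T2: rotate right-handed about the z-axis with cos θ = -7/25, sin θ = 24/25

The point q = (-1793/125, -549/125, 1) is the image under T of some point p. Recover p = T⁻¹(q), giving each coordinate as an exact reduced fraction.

T1 = [-1 0 0 0; 0 3 0 0; 0 0 1 0; 0 0 0 1]
T2·T1 = [7/25 -72/25 0 0; -24/25 -21/25 0 0; 0 0 1 0; 0 0 0 1]
det M = -3; M⁻¹ = [7/25 -24/25 0 0; -8/25 -7/75 0 0; 0 0 1 0; 0 0 0 1]
M⁻¹ · (-1793/125, -549/125, 1)ᵀ = (1/5, 5, 1)ᵀ

p = (1/5, 5, 1)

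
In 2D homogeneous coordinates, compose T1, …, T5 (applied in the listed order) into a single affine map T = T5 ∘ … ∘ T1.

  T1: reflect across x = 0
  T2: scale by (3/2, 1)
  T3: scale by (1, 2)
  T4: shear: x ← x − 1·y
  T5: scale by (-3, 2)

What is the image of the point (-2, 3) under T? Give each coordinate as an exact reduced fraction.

T(p) = (9, 12)

T1 reflect across x = 0: (-2, 3) → (2, 3)
T2 scale by (3/2, 1): (2, 3) → (3, 3)
T3 scale by (1, 2): (3, 3) → (3, 6)
T4 shear: x ← x − 1·y: (3, 6) → (-3, 6)
T5 scale by (-3, 2): (-3, 6) → (9, 12)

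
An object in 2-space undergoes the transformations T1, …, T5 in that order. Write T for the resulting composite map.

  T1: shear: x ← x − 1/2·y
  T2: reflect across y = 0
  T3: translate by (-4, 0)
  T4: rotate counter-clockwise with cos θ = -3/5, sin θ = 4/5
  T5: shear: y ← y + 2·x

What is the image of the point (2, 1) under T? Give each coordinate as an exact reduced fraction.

T(p) = (23/10, 16/5)

T1 shear: x ← x − 1/2·y: (2, 1) → (3/2, 1)
T2 reflect across y = 0: (3/2, 1) → (3/2, -1)
T3 translate by (-4, 0): (3/2, -1) → (-5/2, -1)
T4 rotate counter-clockwise with cos θ = -3/5, sin θ = 4/5: (-5/2, -1) → (23/10, -7/5)
T5 shear: y ← y + 2·x: (23/10, -7/5) → (23/10, 16/5)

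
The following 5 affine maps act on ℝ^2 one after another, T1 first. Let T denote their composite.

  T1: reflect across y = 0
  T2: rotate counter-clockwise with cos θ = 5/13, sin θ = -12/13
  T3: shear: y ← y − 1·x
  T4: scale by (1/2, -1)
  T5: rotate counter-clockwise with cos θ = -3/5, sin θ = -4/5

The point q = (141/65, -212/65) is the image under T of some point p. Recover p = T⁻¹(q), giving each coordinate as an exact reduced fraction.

T1 = [1 0 0; 0 -1 0; 0 0 1]
T2·T1 = [5/13 -12/13 0; -12/13 -5/13 0; 0 0 1]
T3·…·T1 = [5/13 -12/13 0; -17/13 7/13 0; 0 0 1]
T4·…·T1 = [5/26 -6/13 0; 17/13 -7/13 0; 0 0 1]
T5·…·T1 = [121/130 -2/13 0; -61/65 9/13 0; 0 0 1]
det M = 1/2; M⁻¹ = [18/13 4/13 0; 122/65 121/65 0; 0 0 1]
M⁻¹ · (141/65, -212/65)ᵀ = (2, -2)ᵀ

p = (2, -2)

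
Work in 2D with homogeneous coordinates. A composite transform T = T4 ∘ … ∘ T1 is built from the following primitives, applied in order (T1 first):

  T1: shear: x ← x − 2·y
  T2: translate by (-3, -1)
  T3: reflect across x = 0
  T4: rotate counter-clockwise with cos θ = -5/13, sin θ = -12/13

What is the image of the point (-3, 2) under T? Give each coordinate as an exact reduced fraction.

T1 shear: x ← x − 2·y: (-3, 2) → (-7, 2)
T2 translate by (-3, -1): (-7, 2) → (-10, 1)
T3 reflect across x = 0: (-10, 1) → (10, 1)
T4 rotate counter-clockwise with cos θ = -5/13, sin θ = -12/13: (10, 1) → (-38/13, -125/13)

T(p) = (-38/13, -125/13)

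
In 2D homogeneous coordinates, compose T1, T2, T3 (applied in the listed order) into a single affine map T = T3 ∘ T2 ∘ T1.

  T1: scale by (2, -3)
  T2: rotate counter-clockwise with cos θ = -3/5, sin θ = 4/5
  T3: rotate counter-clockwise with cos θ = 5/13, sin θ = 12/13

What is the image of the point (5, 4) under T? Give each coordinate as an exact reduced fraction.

T(p) = (-822/65, 596/65)

T1 scale by (2, -3): (5, 4) → (10, -12)
T2 rotate counter-clockwise with cos θ = -3/5, sin θ = 4/5: (10, -12) → (18/5, 76/5)
T3 rotate counter-clockwise with cos θ = 5/13, sin θ = 12/13: (18/5, 76/5) → (-822/65, 596/65)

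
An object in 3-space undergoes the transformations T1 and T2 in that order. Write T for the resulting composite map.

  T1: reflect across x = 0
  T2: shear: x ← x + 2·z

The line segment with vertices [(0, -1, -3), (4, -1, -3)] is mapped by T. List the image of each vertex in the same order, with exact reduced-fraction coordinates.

image vertices: (-6, -1, -3), (-10, -1, -3)

T1 reflect across x = 0: (0, -1, -3) → (0, -1, -3); (4, -1, -3) → (-4, -1, -3)
T2 shear: x ← x + 2·z: (0, -1, -3) → (-6, -1, -3); (-4, -1, -3) → (-10, -1, -3)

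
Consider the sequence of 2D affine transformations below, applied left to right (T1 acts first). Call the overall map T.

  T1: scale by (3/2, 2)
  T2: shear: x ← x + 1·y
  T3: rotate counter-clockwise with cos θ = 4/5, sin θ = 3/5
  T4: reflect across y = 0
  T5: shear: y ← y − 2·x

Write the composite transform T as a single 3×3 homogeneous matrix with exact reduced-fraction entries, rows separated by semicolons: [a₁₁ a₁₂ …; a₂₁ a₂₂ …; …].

T1 = [3/2 0 0; 0 2 0; 0 0 1]
T2·T1 = [3/2 2 0; 0 2 0; 0 0 1]
T3·…·T1 = [6/5 2/5 0; 9/10 14/5 0; 0 0 1]
T4·…·T1 = [6/5 2/5 0; -9/10 -14/5 0; 0 0 1]
T5·…·T1 = [6/5 2/5 0; -33/10 -18/5 0; 0 0 1]

T = [6/5 2/5 0; -33/10 -18/5 0; 0 0 1]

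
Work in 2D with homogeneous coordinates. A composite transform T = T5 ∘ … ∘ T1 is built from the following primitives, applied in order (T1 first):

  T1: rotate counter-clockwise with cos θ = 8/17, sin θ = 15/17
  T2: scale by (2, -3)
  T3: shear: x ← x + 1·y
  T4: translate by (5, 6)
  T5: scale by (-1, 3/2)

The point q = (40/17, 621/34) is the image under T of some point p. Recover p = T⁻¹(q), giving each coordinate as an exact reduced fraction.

p = (-5, 5)

T1 = [8/17 -15/17 0; 15/17 8/17 0; 0 0 1]
T2·T1 = [16/17 -30/17 0; -45/17 -24/17 0; 0 0 1]
T3·…·T1 = [-29/17 -54/17 0; -45/17 -24/17 0; 0 0 1]
T4·…·T1 = [-29/17 -54/17 5; -45/17 -24/17 6; 0 0 1]
T5·…·T1 = [29/17 54/17 -5; -135/34 -36/17 9; 0 0 1]
det M = 9; M⁻¹ = [-4/17 -6/17 2; 15/34 29/153 1/2; 0 0 1]
M⁻¹ · (40/17, 621/34)ᵀ = (-5, 5)ᵀ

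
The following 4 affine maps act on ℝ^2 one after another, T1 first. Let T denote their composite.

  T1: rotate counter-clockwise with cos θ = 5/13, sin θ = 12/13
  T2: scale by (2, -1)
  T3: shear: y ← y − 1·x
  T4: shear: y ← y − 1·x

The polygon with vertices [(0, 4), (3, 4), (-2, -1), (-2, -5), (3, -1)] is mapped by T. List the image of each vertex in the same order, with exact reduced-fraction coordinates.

image vertices: (-96/13, 172/13), (-66/13, 76/13), (4/13, 21/13), (100/13, -151/13), (54/13, -139/13)

T1 rotate counter-clockwise with cos θ = 5/13, sin θ = 12/13: (0, 4) → (-48/13, 20/13); (3, 4) → (-33/13, 56/13); (-2, -1) → (2/13, -29/13); (-2, -5) → (50/13, -49/13); (3, -1) → (27/13, 31/13)
T2 scale by (2, -1): (-48/13, 20/13) → (-96/13, -20/13); (-33/13, 56/13) → (-66/13, -56/13); (2/13, -29/13) → (4/13, 29/13); (50/13, -49/13) → (100/13, 49/13); (27/13, 31/13) → (54/13, -31/13)
T3 shear: y ← y − 1·x: (-96/13, -20/13) → (-96/13, 76/13); (-66/13, -56/13) → (-66/13, 10/13); (4/13, 29/13) → (4/13, 25/13); (100/13, 49/13) → (100/13, -51/13); (54/13, -31/13) → (54/13, -85/13)
T4 shear: y ← y − 1·x: (-96/13, 76/13) → (-96/13, 172/13); (-66/13, 10/13) → (-66/13, 76/13); (4/13, 25/13) → (4/13, 21/13); (100/13, -51/13) → (100/13, -151/13); (54/13, -85/13) → (54/13, -139/13)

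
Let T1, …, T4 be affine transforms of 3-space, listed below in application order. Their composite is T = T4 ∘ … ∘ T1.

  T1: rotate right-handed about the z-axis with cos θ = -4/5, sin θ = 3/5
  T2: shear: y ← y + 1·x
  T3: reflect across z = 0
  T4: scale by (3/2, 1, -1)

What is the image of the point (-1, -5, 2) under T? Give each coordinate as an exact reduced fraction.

T(p) = (57/10, 36/5, 2)

T1 rotate right-handed about the z-axis with cos θ = -4/5, sin θ = 3/5: (-1, -5, 2) → (19/5, 17/5, 2)
T2 shear: y ← y + 1·x: (19/5, 17/5, 2) → (19/5, 36/5, 2)
T3 reflect across z = 0: (19/5, 36/5, 2) → (19/5, 36/5, -2)
T4 scale by (3/2, 1, -1): (19/5, 36/5, -2) → (57/10, 36/5, 2)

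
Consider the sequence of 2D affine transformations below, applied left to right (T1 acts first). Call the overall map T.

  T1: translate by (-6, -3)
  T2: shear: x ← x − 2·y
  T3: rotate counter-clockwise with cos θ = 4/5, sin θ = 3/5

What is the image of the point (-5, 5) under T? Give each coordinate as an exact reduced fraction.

T(p) = (-66/5, -37/5)

T1 translate by (-6, -3): (-5, 5) → (-11, 2)
T2 shear: x ← x − 2·y: (-11, 2) → (-15, 2)
T3 rotate counter-clockwise with cos θ = 4/5, sin θ = 3/5: (-15, 2) → (-66/5, -37/5)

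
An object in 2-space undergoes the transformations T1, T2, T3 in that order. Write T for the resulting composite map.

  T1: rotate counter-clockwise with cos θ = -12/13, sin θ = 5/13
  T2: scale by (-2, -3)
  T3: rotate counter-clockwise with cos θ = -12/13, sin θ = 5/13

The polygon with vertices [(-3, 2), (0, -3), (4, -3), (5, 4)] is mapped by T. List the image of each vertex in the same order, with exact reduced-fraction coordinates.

T1 rotate counter-clockwise with cos θ = -12/13, sin θ = 5/13: (-3, 2) → (2, -3); (0, -3) → (15/13, 36/13); (4, -3) → (-33/13, 56/13); (5, 4) → (-80/13, -23/13)
T2 scale by (-2, -3): (2, -3) → (-4, 9); (15/13, 36/13) → (-30/13, -108/13); (-33/13, 56/13) → (66/13, -168/13); (-80/13, -23/13) → (160/13, 69/13)
T3 rotate counter-clockwise with cos θ = -12/13, sin θ = 5/13: (-4, 9) → (3/13, -128/13); (-30/13, -108/13) → (900/169, 1146/169); (66/13, -168/13) → (48/169, 2346/169); (160/13, 69/13) → (-2265/169, -28/169)

image vertices: (3/13, -128/13), (900/169, 1146/169), (48/169, 2346/169), (-2265/169, -28/169)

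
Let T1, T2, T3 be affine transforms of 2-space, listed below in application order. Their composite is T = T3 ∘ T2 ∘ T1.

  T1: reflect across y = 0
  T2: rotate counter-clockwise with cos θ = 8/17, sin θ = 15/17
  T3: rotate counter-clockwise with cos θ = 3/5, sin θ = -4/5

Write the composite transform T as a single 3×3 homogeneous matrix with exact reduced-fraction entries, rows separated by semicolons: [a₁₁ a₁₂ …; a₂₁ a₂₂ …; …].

T = [84/85 13/85 0; 13/85 -84/85 0; 0 0 1]

T1 = [1 0 0; 0 -1 0; 0 0 1]
T2·T1 = [8/17 15/17 0; 15/17 -8/17 0; 0 0 1]
T3·…·T1 = [84/85 13/85 0; 13/85 -84/85 0; 0 0 1]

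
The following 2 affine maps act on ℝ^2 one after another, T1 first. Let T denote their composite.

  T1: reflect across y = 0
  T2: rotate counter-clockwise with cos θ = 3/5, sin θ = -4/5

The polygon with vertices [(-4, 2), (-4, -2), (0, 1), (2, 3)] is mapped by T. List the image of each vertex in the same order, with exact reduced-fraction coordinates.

image vertices: (-4, 2), (-4/5, 22/5), (-4/5, -3/5), (-6/5, -17/5)

T1 reflect across y = 0: (-4, 2) → (-4, -2); (-4, -2) → (-4, 2); (0, 1) → (0, -1); (2, 3) → (2, -3)
T2 rotate counter-clockwise with cos θ = 3/5, sin θ = -4/5: (-4, -2) → (-4, 2); (-4, 2) → (-4/5, 22/5); (0, -1) → (-4/5, -3/5); (2, -3) → (-6/5, -17/5)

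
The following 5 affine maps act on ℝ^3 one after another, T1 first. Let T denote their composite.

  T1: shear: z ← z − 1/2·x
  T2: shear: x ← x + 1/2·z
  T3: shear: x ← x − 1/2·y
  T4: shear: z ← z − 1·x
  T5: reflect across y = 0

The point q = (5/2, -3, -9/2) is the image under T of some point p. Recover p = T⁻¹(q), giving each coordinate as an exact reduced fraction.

p = (5, 3, 1/2)

T1 = [1 0 0 0; 0 1 0 0; -1/2 0 1 0; 0 0 0 1]
T2·T1 = [3/4 0 1/2 0; 0 1 0 0; -1/2 0 1 0; 0 0 0 1]
T3·…·T1 = [3/4 -1/2 1/2 0; 0 1 0 0; -1/2 0 1 0; 0 0 0 1]
T4·…·T1 = [3/4 -1/2 1/2 0; 0 1 0 0; -5/4 1/2 1/2 0; 0 0 0 1]
T5·…·T1 = [3/4 -1/2 1/2 0; 0 -1 0 0; -5/4 1/2 1/2 0; 0 0 0 1]
det M = -1; M⁻¹ = [1/2 -1/2 -1/2 0; 0 -1 0 0; 5/4 -1/4 3/4 0; 0 0 0 1]
M⁻¹ · (5/2, -3, -9/2)ᵀ = (5, 3, 1/2)ᵀ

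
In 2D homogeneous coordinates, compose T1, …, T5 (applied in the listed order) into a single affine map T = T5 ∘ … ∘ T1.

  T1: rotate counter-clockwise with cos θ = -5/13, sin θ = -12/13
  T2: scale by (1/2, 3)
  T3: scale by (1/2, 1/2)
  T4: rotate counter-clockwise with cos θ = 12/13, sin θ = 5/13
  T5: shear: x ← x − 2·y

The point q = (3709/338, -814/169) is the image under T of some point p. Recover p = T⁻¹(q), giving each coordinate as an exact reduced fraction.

T1 = [-5/13 12/13 0; -12/13 -5/13 0; 0 0 1]
T2·T1 = [-5/26 6/13 0; -36/13 -15/13 0; 0 0 1]
T3·…·T1 = [-5/52 3/13 0; -18/13 -15/26 0; 0 0 1]
T4·…·T1 = [75/169 147/338 0; -889/676 -75/169 0; 0 0 1]
T5·…·T1 = [1039/338 447/338 0; -889/676 -75/169 0; 0 0 1]
det M = 3/8; M⁻¹ = [-200/169 -596/169 0; 1778/507 4156/507 0; 0 0 1]
M⁻¹ · (3709/338, -814/169)ᵀ = (4, -1)ᵀ

p = (4, -1)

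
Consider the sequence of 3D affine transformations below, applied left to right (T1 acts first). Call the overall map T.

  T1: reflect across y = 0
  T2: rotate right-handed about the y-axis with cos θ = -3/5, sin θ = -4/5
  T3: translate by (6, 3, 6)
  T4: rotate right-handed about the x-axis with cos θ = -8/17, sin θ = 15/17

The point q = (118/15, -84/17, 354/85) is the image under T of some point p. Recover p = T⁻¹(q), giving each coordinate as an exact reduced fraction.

T1 = [1 0 0 0; 0 -1 0 0; 0 0 1 0; 0 0 0 1]
T2·T1 = [-3/5 0 -4/5 0; 0 -1 0 0; 4/5 0 -3/5 0; 0 0 0 1]
T3·…·T1 = [-3/5 0 -4/5 6; 0 -1 0 3; 4/5 0 -3/5 6; 0 0 0 1]
T4·…·T1 = [-3/5 0 -4/5 6; -12/17 8/17 9/17 -114/17; -32/85 -15/17 24/85 -3/17; 0 0 0 1]
det M = -1; M⁻¹ = [-3/5 -12/17 -32/85 -6/5; 0 8/17 -15/17 3; -4/5 9/17 24/85 42/5; 0 0 0 1]
M⁻¹ · (118/15, -84/17, 354/85)ᵀ = (-4, -3, 2/3)ᵀ

p = (-4, -3, 2/3)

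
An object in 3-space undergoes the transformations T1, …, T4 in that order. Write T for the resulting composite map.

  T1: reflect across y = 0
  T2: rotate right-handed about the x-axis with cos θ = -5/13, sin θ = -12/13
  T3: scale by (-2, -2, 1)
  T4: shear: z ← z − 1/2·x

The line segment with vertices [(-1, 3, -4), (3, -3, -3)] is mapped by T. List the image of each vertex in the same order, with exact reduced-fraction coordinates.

T1 reflect across y = 0: (-1, 3, -4) → (-1, -3, -4); (3, -3, -3) → (3, 3, -3)
T2 rotate right-handed about the x-axis with cos θ = -5/13, sin θ = -12/13: (-1, -3, -4) → (-1, -33/13, 56/13); (3, 3, -3) → (3, -51/13, -21/13)
T3 scale by (-2, -2, 1): (-1, -33/13, 56/13) → (2, 66/13, 56/13); (3, -51/13, -21/13) → (-6, 102/13, -21/13)
T4 shear: z ← z − 1/2·x: (2, 66/13, 56/13) → (2, 66/13, 43/13); (-6, 102/13, -21/13) → (-6, 102/13, 18/13)

image vertices: (2, 66/13, 43/13), (-6, 102/13, 18/13)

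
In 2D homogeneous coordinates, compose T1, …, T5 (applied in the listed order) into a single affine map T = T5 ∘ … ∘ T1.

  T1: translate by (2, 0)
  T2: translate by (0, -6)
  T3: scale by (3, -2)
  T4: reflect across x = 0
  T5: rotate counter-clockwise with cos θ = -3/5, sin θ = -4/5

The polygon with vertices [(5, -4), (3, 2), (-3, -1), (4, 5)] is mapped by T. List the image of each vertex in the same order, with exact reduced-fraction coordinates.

image vertices: (143/5, 24/5), (77/5, 36/5), (47/5, -54/5), (62/5, 66/5)

T1 translate by (2, 0): (5, -4) → (7, -4); (3, 2) → (5, 2); (-3, -1) → (-1, -1); (4, 5) → (6, 5)
T2 translate by (0, -6): (7, -4) → (7, -10); (5, 2) → (5, -4); (-1, -1) → (-1, -7); (6, 5) → (6, -1)
T3 scale by (3, -2): (7, -10) → (21, 20); (5, -4) → (15, 8); (-1, -7) → (-3, 14); (6, -1) → (18, 2)
T4 reflect across x = 0: (21, 20) → (-21, 20); (15, 8) → (-15, 8); (-3, 14) → (3, 14); (18, 2) → (-18, 2)
T5 rotate counter-clockwise with cos θ = -3/5, sin θ = -4/5: (-21, 20) → (143/5, 24/5); (-15, 8) → (77/5, 36/5); (3, 14) → (47/5, -54/5); (-18, 2) → (62/5, 66/5)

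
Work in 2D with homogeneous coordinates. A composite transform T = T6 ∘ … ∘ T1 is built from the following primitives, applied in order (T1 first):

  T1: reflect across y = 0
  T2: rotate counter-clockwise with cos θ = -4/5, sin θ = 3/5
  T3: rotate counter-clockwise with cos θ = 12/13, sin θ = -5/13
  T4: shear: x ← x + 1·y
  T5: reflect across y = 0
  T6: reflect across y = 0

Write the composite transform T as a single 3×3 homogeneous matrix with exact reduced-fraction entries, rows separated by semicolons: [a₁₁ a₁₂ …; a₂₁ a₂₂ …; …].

T = [23/65 89/65 0; 56/65 33/65 0; 0 0 1]

T1 = [1 0 0; 0 -1 0; 0 0 1]
T2·T1 = [-4/5 3/5 0; 3/5 4/5 0; 0 0 1]
T3·…·T1 = [-33/65 56/65 0; 56/65 33/65 0; 0 0 1]
T4·…·T1 = [23/65 89/65 0; 56/65 33/65 0; 0 0 1]
T5·…·T1 = [23/65 89/65 0; -56/65 -33/65 0; 0 0 1]
T6·…·T1 = [23/65 89/65 0; 56/65 33/65 0; 0 0 1]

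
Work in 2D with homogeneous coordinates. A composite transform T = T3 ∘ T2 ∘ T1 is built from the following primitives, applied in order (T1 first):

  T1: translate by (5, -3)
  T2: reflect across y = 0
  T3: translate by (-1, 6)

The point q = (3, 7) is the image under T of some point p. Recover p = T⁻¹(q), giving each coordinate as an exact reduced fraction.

p = (-1, 2)

T1 = [1 0 5; 0 1 -3; 0 0 1]
T2·T1 = [1 0 5; 0 -1 3; 0 0 1]
T3·…·T1 = [1 0 4; 0 -1 9; 0 0 1]
det M = -1; M⁻¹ = [1 0 -4; 0 -1 9; 0 0 1]
M⁻¹ · (3, 7)ᵀ = (-1, 2)ᵀ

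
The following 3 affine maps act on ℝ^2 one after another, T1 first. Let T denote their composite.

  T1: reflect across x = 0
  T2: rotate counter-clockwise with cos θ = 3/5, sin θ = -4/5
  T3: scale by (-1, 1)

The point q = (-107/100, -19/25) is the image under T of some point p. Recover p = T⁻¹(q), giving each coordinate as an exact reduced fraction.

T1 = [-1 0 0; 0 1 0; 0 0 1]
T2·T1 = [-3/5 4/5 0; 4/5 3/5 0; 0 0 1]
T3·…·T1 = [3/5 -4/5 0; 4/5 3/5 0; 0 0 1]
det M = 1; M⁻¹ = [3/5 4/5 0; -4/5 3/5 0; 0 0 1]
M⁻¹ · (-107/100, -19/25)ᵀ = (-5/4, 2/5)ᵀ

p = (-5/4, 2/5)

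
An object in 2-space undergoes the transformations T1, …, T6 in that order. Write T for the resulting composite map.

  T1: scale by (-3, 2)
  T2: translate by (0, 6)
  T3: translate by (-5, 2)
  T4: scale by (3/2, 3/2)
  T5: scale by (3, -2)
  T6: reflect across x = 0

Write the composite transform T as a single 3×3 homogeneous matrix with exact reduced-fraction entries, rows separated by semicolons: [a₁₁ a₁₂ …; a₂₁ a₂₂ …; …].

T = [27/2 0 45/2; 0 -6 -24; 0 0 1]

T1 = [-3 0 0; 0 2 0; 0 0 1]
T2·T1 = [-3 0 0; 0 2 6; 0 0 1]
T3·…·T1 = [-3 0 -5; 0 2 8; 0 0 1]
T4·…·T1 = [-9/2 0 -15/2; 0 3 12; 0 0 1]
T5·…·T1 = [-27/2 0 -45/2; 0 -6 -24; 0 0 1]
T6·…·T1 = [27/2 0 45/2; 0 -6 -24; 0 0 1]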